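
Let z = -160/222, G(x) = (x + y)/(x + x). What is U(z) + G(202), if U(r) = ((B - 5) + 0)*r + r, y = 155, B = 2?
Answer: 104267/44844 ≈ 2.3251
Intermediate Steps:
G(x) = (155 + x)/(2*x) (G(x) = (x + 155)/(x + x) = (155 + x)/((2*x)) = (155 + x)*(1/(2*x)) = (155 + x)/(2*x))
z = -80/111 (z = -160*1/222 = -80/111 ≈ -0.72072)
U(r) = -2*r (U(r) = ((2 - 5) + 0)*r + r = (-3 + 0)*r + r = -3*r + r = -2*r)
U(z) + G(202) = -2*(-80/111) + (1/2)*(155 + 202)/202 = 160/111 + (1/2)*(1/202)*357 = 160/111 + 357/404 = 104267/44844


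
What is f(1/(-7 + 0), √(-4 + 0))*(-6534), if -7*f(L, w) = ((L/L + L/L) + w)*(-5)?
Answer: -65340/7 - 65340*I/7 ≈ -9334.3 - 9334.3*I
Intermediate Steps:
f(L, w) = 10/7 + 5*w/7 (f(L, w) = -((L/L + L/L) + w)*(-5)/7 = -((1 + 1) + w)*(-5)/7 = -(2 + w)*(-5)/7 = -(-10 - 5*w)/7 = 10/7 + 5*w/7)
f(1/(-7 + 0), √(-4 + 0))*(-6534) = (10/7 + 5*√(-4 + 0)/7)*(-6534) = (10/7 + 5*√(-4)/7)*(-6534) = (10/7 + 5*(2*I)/7)*(-6534) = (10/7 + 10*I/7)*(-6534) = -65340/7 - 65340*I/7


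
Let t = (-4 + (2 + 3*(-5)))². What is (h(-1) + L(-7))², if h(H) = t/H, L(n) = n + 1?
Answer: 87025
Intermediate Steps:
L(n) = 1 + n
t = 289 (t = (-4 + (2 - 15))² = (-4 - 13)² = (-17)² = 289)
h(H) = 289/H
(h(-1) + L(-7))² = (289/(-1) + (1 - 7))² = (289*(-1) - 6)² = (-289 - 6)² = (-295)² = 87025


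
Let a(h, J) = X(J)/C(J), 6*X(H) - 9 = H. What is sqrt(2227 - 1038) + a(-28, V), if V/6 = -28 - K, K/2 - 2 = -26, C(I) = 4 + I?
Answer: 43/248 + sqrt(1189) ≈ 34.655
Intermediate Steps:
X(H) = 3/2 + H/6
K = -48 (K = 4 + 2*(-26) = 4 - 52 = -48)
V = 120 (V = 6*(-28 - 1*(-48)) = 6*(-28 + 48) = 6*20 = 120)
a(h, J) = (3/2 + J/6)/(4 + J)
sqrt(2227 - 1038) + a(-28, V) = sqrt(2227 - 1038) + (9 + 120)/(6*(4 + 120)) = sqrt(1189) + (1/6)*129/124 = sqrt(1189) + (1/6)*(1/124)*129 = sqrt(1189) + 43/248 = 43/248 + sqrt(1189)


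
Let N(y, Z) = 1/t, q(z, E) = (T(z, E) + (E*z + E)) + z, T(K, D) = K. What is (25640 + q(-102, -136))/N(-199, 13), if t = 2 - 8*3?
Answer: -861784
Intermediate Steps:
q(z, E) = E + 2*z + E*z (q(z, E) = (z + (E*z + E)) + z = (z + (E + E*z)) + z = (E + z + E*z) + z = E + 2*z + E*z)
t = -22 (t = 2 - 24 = -22)
N(y, Z) = -1/22 (N(y, Z) = 1/(-22) = -1/22)
(25640 + q(-102, -136))/N(-199, 13) = (25640 + (-136 + 2*(-102) - 136*(-102)))/(-1/22) = (25640 + (-136 - 204 + 13872))*(-22) = (25640 + 13532)*(-22) = 39172*(-22) = -861784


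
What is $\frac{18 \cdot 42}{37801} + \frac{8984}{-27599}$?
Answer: $- \frac{318739340}{1043269799} \approx -0.30552$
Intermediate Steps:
$\frac{18 \cdot 42}{37801} + \frac{8984}{-27599} = 756 \cdot \frac{1}{37801} + 8984 \left(- \frac{1}{27599}\right) = \frac{756}{37801} - \frac{8984}{27599} = - \frac{318739340}{1043269799}$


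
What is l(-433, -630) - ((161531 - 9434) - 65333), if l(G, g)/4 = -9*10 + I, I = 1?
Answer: -87120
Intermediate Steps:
l(G, g) = -356 (l(G, g) = 4*(-9*10 + 1) = 4*(-90 + 1) = 4*(-89) = -356)
l(-433, -630) - ((161531 - 9434) - 65333) = -356 - ((161531 - 9434) - 65333) = -356 - (152097 - 65333) = -356 - 1*86764 = -356 - 86764 = -87120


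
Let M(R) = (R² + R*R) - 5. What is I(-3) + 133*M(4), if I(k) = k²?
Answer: 3600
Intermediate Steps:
M(R) = -5 + 2*R² (M(R) = (R² + R²) - 5 = 2*R² - 5 = -5 + 2*R²)
I(-3) + 133*M(4) = (-3)² + 133*(-5 + 2*4²) = 9 + 133*(-5 + 2*16) = 9 + 133*(-5 + 32) = 9 + 133*27 = 9 + 3591 = 3600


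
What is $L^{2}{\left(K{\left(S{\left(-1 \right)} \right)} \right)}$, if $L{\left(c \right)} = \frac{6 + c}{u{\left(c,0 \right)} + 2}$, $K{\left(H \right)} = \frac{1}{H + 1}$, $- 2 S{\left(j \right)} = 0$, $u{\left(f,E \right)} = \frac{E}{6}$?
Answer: $\frac{49}{4} \approx 12.25$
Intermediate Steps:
$u{\left(f,E \right)} = \frac{E}{6}$ ($u{\left(f,E \right)} = E \frac{1}{6} = \frac{E}{6}$)
$S{\left(j \right)} = 0$ ($S{\left(j \right)} = \left(- \frac{1}{2}\right) 0 = 0$)
$K{\left(H \right)} = \frac{1}{1 + H}$
$L{\left(c \right)} = 3 + \frac{c}{2}$ ($L{\left(c \right)} = \frac{6 + c}{\frac{1}{6} \cdot 0 + 2} = \frac{6 + c}{0 + 2} = \frac{6 + c}{2} = \left(6 + c\right) \frac{1}{2} = 3 + \frac{c}{2}$)
$L^{2}{\left(K{\left(S{\left(-1 \right)} \right)} \right)} = \left(3 + \frac{1}{2 \left(1 + 0\right)}\right)^{2} = \left(3 + \frac{1}{2 \cdot 1}\right)^{2} = \left(3 + \frac{1}{2} \cdot 1\right)^{2} = \left(3 + \frac{1}{2}\right)^{2} = \left(\frac{7}{2}\right)^{2} = \frac{49}{4}$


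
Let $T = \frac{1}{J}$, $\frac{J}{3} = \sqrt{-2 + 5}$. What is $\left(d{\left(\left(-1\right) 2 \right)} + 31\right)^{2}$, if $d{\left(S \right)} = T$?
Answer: $\frac{\left(279 + \sqrt{3}\right)^{2}}{81} \approx 972.97$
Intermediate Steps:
$J = 3 \sqrt{3}$ ($J = 3 \sqrt{-2 + 5} = 3 \sqrt{3} \approx 5.1962$)
$T = \frac{\sqrt{3}}{9}$ ($T = \frac{1}{3 \sqrt{3}} = \frac{\sqrt{3}}{9} \approx 0.19245$)
$d{\left(S \right)} = \frac{\sqrt{3}}{9}$
$\left(d{\left(\left(-1\right) 2 \right)} + 31\right)^{2} = \left(\frac{\sqrt{3}}{9} + 31\right)^{2} = \left(31 + \frac{\sqrt{3}}{9}\right)^{2}$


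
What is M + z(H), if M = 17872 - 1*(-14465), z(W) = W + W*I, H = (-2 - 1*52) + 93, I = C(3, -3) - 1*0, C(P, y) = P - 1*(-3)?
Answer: 32610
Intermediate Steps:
C(P, y) = 3 + P (C(P, y) = P + 3 = 3 + P)
I = 6 (I = (3 + 3) - 1*0 = 6 + 0 = 6)
H = 39 (H = (-2 - 52) + 93 = -54 + 93 = 39)
z(W) = 7*W (z(W) = W + W*6 = W + 6*W = 7*W)
M = 32337 (M = 17872 + 14465 = 32337)
M + z(H) = 32337 + 7*39 = 32337 + 273 = 32610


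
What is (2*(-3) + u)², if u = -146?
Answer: 23104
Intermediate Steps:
(2*(-3) + u)² = (2*(-3) - 146)² = (-6 - 146)² = (-152)² = 23104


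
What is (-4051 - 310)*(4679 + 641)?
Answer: -23200520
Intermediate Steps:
(-4051 - 310)*(4679 + 641) = -4361*5320 = -23200520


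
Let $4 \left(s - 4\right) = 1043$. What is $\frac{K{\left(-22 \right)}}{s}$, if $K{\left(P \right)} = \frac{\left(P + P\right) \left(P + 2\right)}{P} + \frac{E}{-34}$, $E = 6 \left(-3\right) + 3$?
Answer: $- \frac{2690}{18003} \approx -0.14942$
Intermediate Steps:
$s = \frac{1059}{4}$ ($s = 4 + \frac{1}{4} \cdot 1043 = 4 + \frac{1043}{4} = \frac{1059}{4} \approx 264.75$)
$E = -15$ ($E = -18 + 3 = -15$)
$K{\left(P \right)} = \frac{151}{34} + 2 P$ ($K{\left(P \right)} = \frac{\left(P + P\right) \left(P + 2\right)}{P} - \frac{15}{-34} = \frac{2 P \left(2 + P\right)}{P} - - \frac{15}{34} = \frac{2 P \left(2 + P\right)}{P} + \frac{15}{34} = \left(4 + 2 P\right) + \frac{15}{34} = \frac{151}{34} + 2 P$)
$\frac{K{\left(-22 \right)}}{s} = \frac{\frac{151}{34} + 2 \left(-22\right)}{\frac{1059}{4}} = \frac{4 \left(\frac{151}{34} - 44\right)}{1059} = \frac{4}{1059} \left(- \frac{1345}{34}\right) = - \frac{2690}{18003}$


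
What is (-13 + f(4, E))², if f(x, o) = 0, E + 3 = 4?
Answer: 169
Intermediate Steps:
E = 1 (E = -3 + 4 = 1)
(-13 + f(4, E))² = (-13 + 0)² = (-13)² = 169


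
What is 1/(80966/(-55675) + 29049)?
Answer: 55675/1617222109 ≈ 3.4426e-5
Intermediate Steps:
1/(80966/(-55675) + 29049) = 1/(80966*(-1/55675) + 29049) = 1/(-80966/55675 + 29049) = 1/(1617222109/55675) = 55675/1617222109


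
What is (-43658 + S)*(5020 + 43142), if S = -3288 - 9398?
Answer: -2713639728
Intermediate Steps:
S = -12686
(-43658 + S)*(5020 + 43142) = (-43658 - 12686)*(5020 + 43142) = -56344*48162 = -2713639728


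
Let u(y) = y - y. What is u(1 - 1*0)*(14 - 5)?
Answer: 0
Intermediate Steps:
u(y) = 0
u(1 - 1*0)*(14 - 5) = 0*(14 - 5) = 0*9 = 0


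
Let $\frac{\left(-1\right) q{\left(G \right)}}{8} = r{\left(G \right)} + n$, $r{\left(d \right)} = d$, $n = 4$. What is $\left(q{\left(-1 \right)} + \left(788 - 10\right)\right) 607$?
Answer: $457678$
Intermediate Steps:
$q{\left(G \right)} = -32 - 8 G$ ($q{\left(G \right)} = - 8 \left(G + 4\right) = - 8 \left(4 + G\right) = -32 - 8 G$)
$\left(q{\left(-1 \right)} + \left(788 - 10\right)\right) 607 = \left(\left(-32 - -8\right) + \left(788 - 10\right)\right) 607 = \left(\left(-32 + 8\right) + \left(788 - 10\right)\right) 607 = \left(-24 + 778\right) 607 = 754 \cdot 607 = 457678$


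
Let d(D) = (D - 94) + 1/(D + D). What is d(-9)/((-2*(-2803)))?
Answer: -1855/100908 ≈ -0.018383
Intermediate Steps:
d(D) = -94 + D + 1/(2*D) (d(D) = (-94 + D) + 1/(2*D) = -94 + D + 1/(2*D))
d(-9)/((-2*(-2803))) = (-94 - 9 + (½)/(-9))/((-2*(-2803))) = (-94 - 9 + (½)*(-⅑))/5606 = (-94 - 9 - 1/18)*(1/5606) = -1855/18*1/5606 = -1855/100908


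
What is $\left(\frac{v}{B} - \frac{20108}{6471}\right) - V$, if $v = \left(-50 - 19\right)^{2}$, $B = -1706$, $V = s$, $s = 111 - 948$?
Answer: $\frac{9174970583}{11039526} \approx 831.1$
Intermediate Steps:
$s = -837$ ($s = 111 - 948 = -837$)
$V = -837$
$v = 4761$ ($v = \left(-69\right)^{2} = 4761$)
$\left(\frac{v}{B} - \frac{20108}{6471}\right) - V = \left(\frac{4761}{-1706} - \frac{20108}{6471}\right) - -837 = \left(4761 \left(- \frac{1}{1706}\right) - \frac{20108}{6471}\right) + 837 = \left(- \frac{4761}{1706} - \frac{20108}{6471}\right) + 837 = - \frac{65112679}{11039526} + 837 = \frac{9174970583}{11039526}$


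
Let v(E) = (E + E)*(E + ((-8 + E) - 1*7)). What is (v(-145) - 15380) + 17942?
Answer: 91012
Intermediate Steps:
v(E) = 2*E*(-15 + 2*E) (v(E) = (2*E)*(E + ((-8 + E) - 7)) = (2*E)*(E + (-15 + E)) = (2*E)*(-15 + 2*E) = 2*E*(-15 + 2*E))
(v(-145) - 15380) + 17942 = (2*(-145)*(-15 + 2*(-145)) - 15380) + 17942 = (2*(-145)*(-15 - 290) - 15380) + 17942 = (2*(-145)*(-305) - 15380) + 17942 = (88450 - 15380) + 17942 = 73070 + 17942 = 91012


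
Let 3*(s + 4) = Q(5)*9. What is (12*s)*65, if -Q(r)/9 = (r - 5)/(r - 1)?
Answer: -3120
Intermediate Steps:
Q(r) = -9*(-5 + r)/(-1 + r) (Q(r) = -9*(r - 5)/(r - 1) = -9*(-5 + r)/(-1 + r))
s = -4 (s = -4 + ((9*(5 - 1*5)/(-1 + 5))*9)/3 = -4 + ((9*(5 - 5)/4)*9)/3 = -4 + ((9*(1/4)*0)*9)/3 = -4 + (0*9)/3 = -4 + (1/3)*0 = -4 + 0 = -4)
(12*s)*65 = (12*(-4))*65 = -48*65 = -3120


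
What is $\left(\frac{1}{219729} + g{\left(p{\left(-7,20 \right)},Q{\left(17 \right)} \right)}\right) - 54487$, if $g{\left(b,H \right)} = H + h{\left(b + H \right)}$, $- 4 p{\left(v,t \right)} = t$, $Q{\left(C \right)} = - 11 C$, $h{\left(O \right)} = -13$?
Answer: $- \frac{12016319822}{219729} \approx -54687.0$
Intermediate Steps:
$p{\left(v,t \right)} = - \frac{t}{4}$
$g{\left(b,H \right)} = -13 + H$ ($g{\left(b,H \right)} = H - 13 = -13 + H$)
$\left(\frac{1}{219729} + g{\left(p{\left(-7,20 \right)},Q{\left(17 \right)} \right)}\right) - 54487 = \left(\frac{1}{219729} - 200\right) - 54487 = - \frac{43945799}{219729} - 54487 = - \frac{12016319822}{219729}$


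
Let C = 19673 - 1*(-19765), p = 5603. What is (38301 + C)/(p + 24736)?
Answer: 25913/10113 ≈ 2.5623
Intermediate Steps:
C = 39438 (C = 19673 + 19765 = 39438)
(38301 + C)/(p + 24736) = (38301 + 39438)/(5603 + 24736) = 77739/30339 = 77739*(1/30339) = 25913/10113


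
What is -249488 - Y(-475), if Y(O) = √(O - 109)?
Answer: -249488 - 2*I*√146 ≈ -2.4949e+5 - 24.166*I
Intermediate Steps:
Y(O) = √(-109 + O)
-249488 - Y(-475) = -249488 - √(-109 - 475) = -249488 - √(-584) = -249488 - 2*I*√146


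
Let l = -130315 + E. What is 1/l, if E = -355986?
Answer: -1/486301 ≈ -2.0563e-6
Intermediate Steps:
l = -486301 (l = -130315 - 355986 = -486301)
1/l = 1/(-486301) = -1/486301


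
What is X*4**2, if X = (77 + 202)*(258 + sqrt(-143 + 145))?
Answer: 1151712 + 4464*sqrt(2) ≈ 1.1580e+6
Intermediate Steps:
X = 71982 + 279*sqrt(2) (X = 279*(258 + sqrt(2)) = 71982 + 279*sqrt(2) ≈ 72377.)
X*4**2 = (71982 + 279*sqrt(2))*4**2 = (71982 + 279*sqrt(2))*16 = 1151712 + 4464*sqrt(2)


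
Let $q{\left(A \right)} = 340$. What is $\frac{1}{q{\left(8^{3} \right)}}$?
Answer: $\frac{1}{340} \approx 0.0029412$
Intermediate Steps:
$\frac{1}{q{\left(8^{3} \right)}} = \frac{1}{340}$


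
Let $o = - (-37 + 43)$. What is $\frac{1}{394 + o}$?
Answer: $\frac{1}{388} \approx 0.0025773$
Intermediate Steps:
$o = -6$ ($o = \left(-1\right) 6 = -6$)
$\frac{1}{394 + o} = \frac{1}{394 - 6} = \frac{1}{388}$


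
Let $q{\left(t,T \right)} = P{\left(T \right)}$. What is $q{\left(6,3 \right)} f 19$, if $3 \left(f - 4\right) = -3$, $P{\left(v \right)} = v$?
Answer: $171$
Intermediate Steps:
$f = 3$ ($f = 4 + \frac{1}{3} \left(-3\right) = 4 - 1 = 3$)
$q{\left(t,T \right)} = T$
$q{\left(6,3 \right)} f 19 = 3 \cdot 3 \cdot 19 = 9 \cdot 19 = 171$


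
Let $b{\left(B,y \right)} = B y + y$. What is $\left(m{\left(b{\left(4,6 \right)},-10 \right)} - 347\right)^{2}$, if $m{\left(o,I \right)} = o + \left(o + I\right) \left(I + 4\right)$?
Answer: $190969$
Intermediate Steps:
$b{\left(B,y \right)} = y + B y$
$m{\left(o,I \right)} = o + \left(4 + I\right) \left(I + o\right)$ ($m{\left(o,I \right)} = o + \left(I + o\right) \left(4 + I\right) = o + \left(4 + I\right) \left(I + o\right)$)
$\left(m{\left(b{\left(4,6 \right)},-10 \right)} - 347\right)^{2} = \left(\left(\left(-10\right)^{2} + 4 \left(-10\right) + 5 \cdot 6 \left(1 + 4\right) - 10 \cdot 6 \left(1 + 4\right)\right) - 347\right)^{2} = \left(\left(100 - 40 + 5 \cdot 6 \cdot 5 - 10 \cdot 6 \cdot 5\right) - 347\right)^{2} = \left(\left(100 - 40 + 5 \cdot 30 - 300\right) - 347\right)^{2} = \left(\left(100 - 40 + 150 - 300\right) - 347\right)^{2} = \left(-90 - 347\right)^{2} = \left(-437\right)^{2} = 190969$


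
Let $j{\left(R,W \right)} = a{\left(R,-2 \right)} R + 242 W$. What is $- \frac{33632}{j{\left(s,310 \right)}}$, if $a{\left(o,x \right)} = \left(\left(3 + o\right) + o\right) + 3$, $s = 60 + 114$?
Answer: $- \frac{4204}{17077} \approx -0.24618$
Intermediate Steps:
$s = 174$
$a{\left(o,x \right)} = 6 + 2 o$ ($a{\left(o,x \right)} = \left(3 + 2 o\right) + 3 = 6 + 2 o$)
$j{\left(R,W \right)} = 242 W + R \left(6 + 2 R\right)$ ($j{\left(R,W \right)} = \left(6 + 2 R\right) R + 242 W = R \left(6 + 2 R\right) + 242 W = 242 W + R \left(6 + 2 R\right)$)
$- \frac{33632}{j{\left(s,310 \right)}} = - \frac{33632}{242 \cdot 310 + 2 \cdot 174 \left(3 + 174\right)} = - \frac{33632}{75020 + 2 \cdot 174 \cdot 177} = - \frac{33632}{75020 + 61596} = - \frac{33632}{136616} = \left(-33632\right) \frac{1}{136616} = - \frac{4204}{17077}$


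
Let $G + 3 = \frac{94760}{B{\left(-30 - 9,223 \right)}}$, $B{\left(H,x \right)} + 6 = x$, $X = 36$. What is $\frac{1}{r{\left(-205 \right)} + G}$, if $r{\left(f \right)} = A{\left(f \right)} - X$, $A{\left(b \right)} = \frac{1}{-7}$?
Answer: $\frac{217}{86266} \approx 0.0025155$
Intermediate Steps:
$B{\left(H,x \right)} = -6 + x$
$A{\left(b \right)} = - \frac{1}{7}$
$G = \frac{94109}{217}$ ($G = -3 + \frac{94760}{-6 + 223} = -3 + \frac{94760}{217} = \frac{94109}{217} \approx 433.68$)
$r{\left(f \right)} = - \frac{253}{7}$ ($r{\left(f \right)} = - \frac{1}{7} - 36 = - \frac{253}{7}$)
$\frac{1}{r{\left(-205 \right)} + G} = \frac{1}{- \frac{253}{7} + \frac{94109}{217}} = \frac{1}{\frac{86266}{217}} = \frac{217}{86266}$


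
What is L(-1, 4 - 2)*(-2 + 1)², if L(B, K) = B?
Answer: -1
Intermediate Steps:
L(-1, 4 - 2)*(-2 + 1)² = -(-2 + 1)² = -1*(-1)² = -1*1 = -1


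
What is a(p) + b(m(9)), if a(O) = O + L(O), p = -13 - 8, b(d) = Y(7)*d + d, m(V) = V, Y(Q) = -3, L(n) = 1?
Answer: -38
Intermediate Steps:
b(d) = -2*d (b(d) = -3*d + d = -2*d)
p = -21
a(O) = 1 + O (a(O) = O + 1 = 1 + O)
a(p) + b(m(9)) = (1 - 21) - 2*9 = -20 - 18 = -38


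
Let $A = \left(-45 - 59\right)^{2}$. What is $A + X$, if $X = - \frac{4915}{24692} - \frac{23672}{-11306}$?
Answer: $\frac{1510003672833}{139583876} \approx 10818.0$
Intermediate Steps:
$A = 10816$ ($A = \left(-104\right)^{2} = 10816$)
$X = \frac{264470017}{139583876}$ ($X = \left(-4915\right) \frac{1}{24692} - - \frac{11836}{5653} = - \frac{4915}{24692} + \frac{11836}{5653} = \frac{264470017}{139583876} \approx 1.8947$)
$A + X = 10816 + \frac{264470017}{139583876} = \frac{1510003672833}{139583876}$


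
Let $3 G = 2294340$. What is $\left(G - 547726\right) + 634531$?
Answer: $851585$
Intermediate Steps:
$G = 764780$ ($G = \frac{1}{3} \cdot 2294340 = 764780$)
$\left(G - 547726\right) + 634531 = \left(764780 - 547726\right) + 634531 = 217054 + 634531 = 851585$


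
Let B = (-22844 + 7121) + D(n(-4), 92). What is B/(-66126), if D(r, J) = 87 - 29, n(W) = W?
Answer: 15665/66126 ≈ 0.23690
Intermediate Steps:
D(r, J) = 58
B = -15665 (B = (-22844 + 7121) + 58 = -15723 + 58 = -15665)
B/(-66126) = -15665/(-66126) = -15665*(-1/66126) = 15665/66126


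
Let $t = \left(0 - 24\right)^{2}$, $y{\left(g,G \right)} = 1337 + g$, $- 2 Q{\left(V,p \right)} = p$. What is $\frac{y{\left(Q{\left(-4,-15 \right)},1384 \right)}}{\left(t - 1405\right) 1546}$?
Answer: $- \frac{2689}{2563268} \approx -0.0010491$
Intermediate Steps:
$Q{\left(V,p \right)} = - \frac{p}{2}$
$t = 576$ ($t = \left(0 - 24\right)^{2} = \left(-24\right)^{2} = 576$)
$\frac{y{\left(Q{\left(-4,-15 \right)},1384 \right)}}{\left(t - 1405\right) 1546} = \frac{1337 - - \frac{15}{2}}{\left(576 - 1405\right) 1546} = \frac{1337 + \frac{15}{2}}{\left(-829\right) 1546} = \frac{2689}{2 \left(-1281634\right)} = \frac{2689}{2} \left(- \frac{1}{1281634}\right) = - \frac{2689}{2563268}$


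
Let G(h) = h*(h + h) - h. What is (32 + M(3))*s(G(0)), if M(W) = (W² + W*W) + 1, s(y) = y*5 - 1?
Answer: -51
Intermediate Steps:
G(h) = -h + 2*h² (G(h) = h*(2*h) - h = 2*h² - h = -h + 2*h²)
s(y) = -1 + 5*y (s(y) = 5*y - 1 = -1 + 5*y)
M(W) = 1 + 2*W² (M(W) = (W² + W²) + 1 = 2*W² + 1 = 1 + 2*W²)
(32 + M(3))*s(G(0)) = (32 + (1 + 2*3²))*(-1 + 5*(0*(-1 + 2*0))) = (32 + (1 + 2*9))*(-1 + 5*(0*(-1 + 0))) = (32 + (1 + 18))*(-1 + 5*(0*(-1))) = (32 + 19)*(-1 + 5*0) = 51*(-1 + 0) = 51*(-1) = -51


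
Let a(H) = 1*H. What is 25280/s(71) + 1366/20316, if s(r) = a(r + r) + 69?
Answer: 256938353/2143338 ≈ 119.88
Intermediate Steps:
a(H) = H
s(r) = 69 + 2*r (s(r) = (r + r) + 69 = 2*r + 69 = 69 + 2*r)
25280/s(71) + 1366/20316 = 25280/(69 + 2*71) + 1366/20316 = 25280/(69 + 142) + 1366*(1/20316) = 25280/211 + 683/10158 = 256938353/2143338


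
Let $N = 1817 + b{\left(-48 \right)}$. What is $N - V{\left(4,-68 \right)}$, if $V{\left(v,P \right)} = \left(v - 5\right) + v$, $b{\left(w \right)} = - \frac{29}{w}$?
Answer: $\frac{87101}{48} \approx 1814.6$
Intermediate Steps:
$V{\left(v,P \right)} = -5 + 2 v$ ($V{\left(v,P \right)} = \left(-5 + v\right) + v = -5 + 2 v$)
$N = \frac{87245}{48}$ ($N = 1817 - \frac{29}{-48} = 1817 - - \frac{29}{48} = 1817 + \frac{29}{48} = \frac{87245}{48} \approx 1817.6$)
$N - V{\left(4,-68 \right)} = \frac{87245}{48} - \left(-5 + 2 \cdot 4\right) = \frac{87245}{48} - \left(-5 + 8\right) = \frac{87245}{48} - 3 = \frac{87101}{48}$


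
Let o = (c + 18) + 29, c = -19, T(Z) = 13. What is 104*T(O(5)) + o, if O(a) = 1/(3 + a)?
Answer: 1380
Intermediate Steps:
o = 28 (o = (-19 + 18) + 29 = -1 + 29 = 28)
104*T(O(5)) + o = 104*13 + 28 = 1352 + 28 = 1380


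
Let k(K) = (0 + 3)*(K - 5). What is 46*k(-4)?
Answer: -1242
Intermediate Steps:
k(K) = -15 + 3*K (k(K) = 3*(-5 + K) = -15 + 3*K)
46*k(-4) = 46*(-15 + 3*(-4)) = 46*(-15 - 12) = 46*(-27) = -1242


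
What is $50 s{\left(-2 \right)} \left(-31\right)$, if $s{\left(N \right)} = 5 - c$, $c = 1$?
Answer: $-6200$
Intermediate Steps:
$s{\left(N \right)} = 4$ ($s{\left(N \right)} = 5 - 1 = 4$)
$50 s{\left(-2 \right)} \left(-31\right) = 50 \cdot 4 \left(-31\right) = 200 \left(-31\right) = -6200$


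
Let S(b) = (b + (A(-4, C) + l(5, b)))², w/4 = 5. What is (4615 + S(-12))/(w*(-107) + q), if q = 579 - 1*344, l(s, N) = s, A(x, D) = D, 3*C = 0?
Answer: -4664/1905 ≈ -2.4483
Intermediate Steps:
C = 0 (C = (⅓)*0 = 0)
w = 20 (w = 4*5 = 20)
S(b) = (5 + b)² (S(b) = (b + (0 + 5))² = (b + 5)² = (5 + b)²)
q = 235 (q = 579 - 344 = 235)
(4615 + S(-12))/(w*(-107) + q) = (4615 + (5 - 12)²)/(20*(-107) + 235) = (4615 + (-7)²)/(-2140 + 235) = (4615 + 49)/(-1905) = 4664*(-1/1905) = -4664/1905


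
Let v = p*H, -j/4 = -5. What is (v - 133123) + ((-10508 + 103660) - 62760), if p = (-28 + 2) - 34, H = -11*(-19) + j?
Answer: -116471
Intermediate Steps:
j = 20 (j = -4*(-5) = 20)
H = 229 (H = -11*(-19) + 20 = 209 + 20 = 229)
p = -60 (p = -26 - 34 = -60)
v = -13740 (v = -60*229 = -13740)
(v - 133123) + ((-10508 + 103660) - 62760) = (-13740 - 133123) + ((-10508 + 103660) - 62760) = -146863 + (93152 - 62760) = -146863 + 30392 = -116471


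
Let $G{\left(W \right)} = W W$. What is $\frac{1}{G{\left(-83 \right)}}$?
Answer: $\frac{1}{6889} \approx 0.00014516$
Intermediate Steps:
$G{\left(W \right)} = W^{2}$
$\frac{1}{G{\left(-83 \right)}} = \frac{1}{\left(-83\right)^{2}} = \frac{1}{6889}$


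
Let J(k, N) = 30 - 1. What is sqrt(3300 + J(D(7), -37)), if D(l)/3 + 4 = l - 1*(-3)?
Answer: sqrt(3329) ≈ 57.698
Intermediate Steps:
D(l) = -3 + 3*l (D(l) = -12 + 3*(l - 1*(-3)) = -12 + 3*(l + 3) = -12 + 3*(3 + l) = -12 + (9 + 3*l) = -3 + 3*l)
J(k, N) = 29
sqrt(3300 + J(D(7), -37)) = sqrt(3300 + 29) = sqrt(3329)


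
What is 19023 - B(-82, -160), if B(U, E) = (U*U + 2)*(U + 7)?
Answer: 523473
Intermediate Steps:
B(U, E) = (2 + U²)*(7 + U) (B(U, E) = (U² + 2)*(7 + U) = (2 + U²)*(7 + U))
19023 - B(-82, -160) = 19023 - (14 + (-82)³ + 2*(-82) + 7*(-82)²) = 19023 - (14 - 551368 - 164 + 7*6724) = 19023 - (14 - 551368 - 164 + 47068) = 19023 - 1*(-504450) = 19023 + 504450 = 523473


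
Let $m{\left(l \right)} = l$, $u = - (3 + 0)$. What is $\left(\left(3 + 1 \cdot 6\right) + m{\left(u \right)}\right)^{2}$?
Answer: $36$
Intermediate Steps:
$u = -3$ ($u = \left(-1\right) 3 = -3$)
$\left(\left(3 + 1 \cdot 6\right) + m{\left(u \right)}\right)^{2} = \left(\left(3 + 1 \cdot 6\right) - 3\right)^{2} = \left(\left(3 + 6\right) - 3\right)^{2} = \left(9 - 3\right)^{2} = 6^{2} = 36$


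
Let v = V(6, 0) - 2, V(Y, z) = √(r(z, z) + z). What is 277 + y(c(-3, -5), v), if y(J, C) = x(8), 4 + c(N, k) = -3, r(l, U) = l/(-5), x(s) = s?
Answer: 285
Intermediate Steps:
r(l, U) = -l/5 (r(l, U) = l*(-⅕) = -l/5)
V(Y, z) = 2*√5*√z/5 (V(Y, z) = √(-z/5 + z) = √(4*z/5) = 2*√5*√z/5)
c(N, k) = -7 (c(N, k) = -4 - 3 = -7)
v = -2 (v = 2*√5*√0/5 - 2 = (⅖)*√5*0 - 2 = 0 - 2 = -2)
y(J, C) = 8
277 + y(c(-3, -5), v) = 277 + 8 = 285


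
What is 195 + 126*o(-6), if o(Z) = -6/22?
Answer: 1767/11 ≈ 160.64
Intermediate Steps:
o(Z) = -3/11 (o(Z) = -6*1/22 = -3/11)
195 + 126*o(-6) = 195 + 126*(-3/11) = 195 - 378/11 = 1767/11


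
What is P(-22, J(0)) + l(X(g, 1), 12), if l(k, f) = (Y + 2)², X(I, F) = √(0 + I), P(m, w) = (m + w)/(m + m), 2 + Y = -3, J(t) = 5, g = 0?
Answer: 413/44 ≈ 9.3864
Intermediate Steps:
Y = -5 (Y = -2 - 3 = -5)
P(m, w) = (m + w)/(2*m) (P(m, w) = (m + w)/((2*m)) = (m + w)*(1/(2*m)) = (m + w)/(2*m))
X(I, F) = √I
l(k, f) = 9 (l(k, f) = (-5 + 2)² = (-3)² = 9)
P(-22, J(0)) + l(X(g, 1), 12) = (½)*(-22 + 5)/(-22) + 9 = (½)*(-1/22)*(-17) + 9 = 17/44 + 9 = 413/44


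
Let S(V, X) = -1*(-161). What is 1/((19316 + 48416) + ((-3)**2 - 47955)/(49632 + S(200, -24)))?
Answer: 49793/3372531530 ≈ 1.4764e-5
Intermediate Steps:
S(V, X) = 161
1/((19316 + 48416) + ((-3)**2 - 47955)/(49632 + S(200, -24))) = 1/((19316 + 48416) + ((-3)**2 - 47955)/(49632 + 161)) = 1/(67732 + (9 - 47955)/49793) = 1/(67732 - 47946*1/49793) = 1/(67732 - 47946/49793) = 1/(3372531530/49793) = 49793/3372531530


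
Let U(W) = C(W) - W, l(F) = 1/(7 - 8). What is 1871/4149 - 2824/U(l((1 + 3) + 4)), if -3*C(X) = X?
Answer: -8785711/4149 ≈ -2117.5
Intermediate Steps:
C(X) = -X/3
l(F) = -1 (l(F) = 1/(-1) = -1)
U(W) = -4*W/3 (U(W) = -W/3 - W = -4*W/3)
1871/4149 - 2824/U(l((1 + 3) + 4)) = 1871/4149 - 2824/((-4/3*(-1))) = 1871*(1/4149) - 2824/4/3 = 1871/4149 - 2824*¾ = 1871/4149 - 2118 = -8785711/4149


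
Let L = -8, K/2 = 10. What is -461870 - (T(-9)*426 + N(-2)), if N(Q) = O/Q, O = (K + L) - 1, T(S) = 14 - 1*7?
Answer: -929693/2 ≈ -4.6485e+5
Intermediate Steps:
K = 20 (K = 2*10 = 20)
T(S) = 7 (T(S) = 14 - 7 = 7)
O = 11 (O = (20 - 8) - 1 = 12 - 1 = 11)
N(Q) = 11/Q
-461870 - (T(-9)*426 + N(-2)) = -461870 - (7*426 + 11/(-2)) = -461870 - (2982 + 11*(-½)) = -461870 - (2982 - 11/2) = -461870 - 1*5953/2 = -461870 - 5953/2 = -929693/2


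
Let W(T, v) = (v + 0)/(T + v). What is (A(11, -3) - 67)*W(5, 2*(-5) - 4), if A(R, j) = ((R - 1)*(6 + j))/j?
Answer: -1078/9 ≈ -119.78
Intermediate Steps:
W(T, v) = v/(T + v)
A(R, j) = (-1 + R)*(6 + j)/j (A(R, j) = ((-1 + R)*(6 + j))/j = (-1 + R)*(6 + j)/j)
(A(11, -3) - 67)*W(5, 2*(-5) - 4) = ((-6 + 6*11 - 3*(-1 + 11))/(-3) - 67)*((2*(-5) - 4)/(5 + (2*(-5) - 4))) = (-(-6 + 66 - 3*10)/3 - 67)*((-10 - 4)/(5 + (-10 - 4))) = (-(-6 + 66 - 30)/3 - 67)*(-14/(5 - 14)) = (-⅓*30 - 67)*(-14/(-9)) = (-10 - 67)*(-14*(-⅑)) = -77*14/9 = -1078/9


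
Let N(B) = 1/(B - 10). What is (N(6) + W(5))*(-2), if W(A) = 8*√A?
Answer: ½ - 16*√5 ≈ -35.277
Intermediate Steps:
N(B) = 1/(-10 + B)
(N(6) + W(5))*(-2) = (1/(-10 + 6) + 8*√5)*(-2) = (1/(-4) + 8*√5)*(-2) = (-¼ + 8*√5)*(-2) = ½ - 16*√5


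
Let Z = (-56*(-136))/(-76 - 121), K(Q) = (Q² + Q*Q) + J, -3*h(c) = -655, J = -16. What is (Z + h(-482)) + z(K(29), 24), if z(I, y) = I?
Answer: 1090793/591 ≈ 1845.7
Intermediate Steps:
h(c) = 655/3 (h(c) = -⅓*(-655) = 655/3)
K(Q) = -16 + 2*Q² (K(Q) = (Q² + Q*Q) - 16 = (Q² + Q²) - 16 = 2*Q² - 16 = -16 + 2*Q²)
Z = -7616/197 (Z = 7616/(-197) = 7616*(-1/197) = -7616/197 ≈ -38.660)
(Z + h(-482)) + z(K(29), 24) = (-7616/197 + 655/3) + (-16 + 2*29²) = 106187/591 + (-16 + 2*841) = 106187/591 + (-16 + 1682) = 106187/591 + 1666 = 1090793/591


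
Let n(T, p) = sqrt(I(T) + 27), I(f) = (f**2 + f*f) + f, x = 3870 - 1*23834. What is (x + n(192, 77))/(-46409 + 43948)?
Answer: 868/107 - 157*sqrt(3)/2461 ≈ 8.0016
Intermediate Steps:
x = -19964 (x = 3870 - 23834 = -19964)
I(f) = f + 2*f**2 (I(f) = (f**2 + f**2) + f = 2*f**2 + f = f + 2*f**2)
n(T, p) = sqrt(27 + T*(1 + 2*T)) (n(T, p) = sqrt(T*(1 + 2*T) + 27) = sqrt(27 + T*(1 + 2*T)))
(x + n(192, 77))/(-46409 + 43948) = (-19964 + sqrt(27 + 192*(1 + 2*192)))/(-46409 + 43948) = (-19964 + sqrt(27 + 192*(1 + 384)))/(-2461) = (-19964 + sqrt(27 + 192*385))*(-1/2461) = (-19964 + sqrt(27 + 73920))*(-1/2461) = (-19964 + sqrt(73947))*(-1/2461) = (-19964 + 157*sqrt(3))*(-1/2461) = 868/107 - 157*sqrt(3)/2461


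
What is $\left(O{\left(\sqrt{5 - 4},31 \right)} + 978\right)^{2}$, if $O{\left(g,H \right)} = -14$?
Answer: $929296$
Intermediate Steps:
$\left(O{\left(\sqrt{5 - 4},31 \right)} + 978\right)^{2} = \left(-14 + 978\right)^{2} = 964^{2} = 929296$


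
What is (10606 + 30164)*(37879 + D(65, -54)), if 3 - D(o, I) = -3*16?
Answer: 1546406100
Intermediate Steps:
D(o, I) = 51 (D(o, I) = 3 - (-3)*16 = 3 - 1*(-48) = 3 + 48 = 51)
(10606 + 30164)*(37879 + D(65, -54)) = (10606 + 30164)*(37879 + 51) = 40770*37930 = 1546406100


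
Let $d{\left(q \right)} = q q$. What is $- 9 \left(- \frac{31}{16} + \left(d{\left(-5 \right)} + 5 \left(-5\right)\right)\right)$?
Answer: $\frac{279}{16} \approx 17.438$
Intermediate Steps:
$d{\left(q \right)} = q^{2}$
$- 9 \left(- \frac{31}{16} + \left(d{\left(-5 \right)} + 5 \left(-5\right)\right)\right) = - 9 \left(- \frac{31}{16} + \left(\left(-5\right)^{2} + 5 \left(-5\right)\right)\right) = - 9 \left(\left(-31\right) \frac{1}{16} + \left(25 - 25\right)\right) = - 9 \left(- \frac{31}{16} + 0\right) = \left(-9\right) \left(- \frac{31}{16}\right) = \frac{279}{16}$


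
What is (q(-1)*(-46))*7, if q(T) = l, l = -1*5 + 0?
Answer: 1610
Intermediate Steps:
l = -5 (l = -5 + 0 = -5)
q(T) = -5
(q(-1)*(-46))*7 = -5*(-46)*7 = 230*7 = 1610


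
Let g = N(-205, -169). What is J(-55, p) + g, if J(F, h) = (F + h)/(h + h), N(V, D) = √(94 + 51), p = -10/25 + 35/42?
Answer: -1637/26 + √145 ≈ -50.920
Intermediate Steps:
p = 13/30 (p = -10*1/25 + 35*(1/42) = -⅖ + ⅚ = 13/30 ≈ 0.43333)
N(V, D) = √145
J(F, h) = (F + h)/(2*h) (J(F, h) = (F + h)/((2*h)) = (F + h)*(1/(2*h)) = (F + h)/(2*h))
g = √145 ≈ 12.042
J(-55, p) + g = (-55 + 13/30)/(2*(13/30)) + √145 = (½)*(30/13)*(-1637/30) + √145 = -1637/26 + √145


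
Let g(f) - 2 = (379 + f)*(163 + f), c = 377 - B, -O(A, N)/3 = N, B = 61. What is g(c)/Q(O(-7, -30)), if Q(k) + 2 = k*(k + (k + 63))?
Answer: 332907/21868 ≈ 15.223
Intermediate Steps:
O(A, N) = -3*N
Q(k) = -2 + k*(63 + 2*k) (Q(k) = -2 + k*(k + (k + 63)) = -2 + k*(k + (63 + k)) = -2 + k*(63 + 2*k))
c = 316 (c = 377 - 1*61 = 377 - 61 = 316)
g(f) = 2 + (163 + f)*(379 + f) (g(f) = 2 + (379 + f)*(163 + f) = 2 + (163 + f)*(379 + f))
g(c)/Q(O(-7, -30)) = (61779 + 316**2 + 542*316)/(-2 + 2*(-3*(-30))**2 + 63*(-3*(-30))) = (61779 + 99856 + 171272)/(-2 + 2*90**2 + 63*90) = 332907/(-2 + 2*8100 + 5670) = 332907/(-2 + 16200 + 5670) = 332907/21868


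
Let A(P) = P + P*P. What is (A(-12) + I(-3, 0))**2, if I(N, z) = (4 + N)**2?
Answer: 17689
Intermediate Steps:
A(P) = P + P**2
(A(-12) + I(-3, 0))**2 = (-12*(1 - 12) + (4 - 3)**2)**2 = (-12*(-11) + 1**2)**2 = (132 + 1)**2 = 133**2 = 17689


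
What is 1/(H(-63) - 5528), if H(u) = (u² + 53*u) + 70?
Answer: -1/4828 ≈ -0.00020713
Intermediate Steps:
H(u) = 70 + u² + 53*u
1/(H(-63) - 5528) = 1/((70 + (-63)² + 53*(-63)) - 5528) = 1/((70 + 3969 - 3339) - 5528) = 1/(700 - 5528) = 1/(-4828) = -1/4828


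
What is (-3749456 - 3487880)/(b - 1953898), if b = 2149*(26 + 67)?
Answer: 7237336/1754041 ≈ 4.1261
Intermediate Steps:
b = 199857 (b = 2149*93 = 199857)
(-3749456 - 3487880)/(b - 1953898) = (-3749456 - 3487880)/(199857 - 1953898) = -7237336/(-1754041) = -7237336*(-1/1754041) = 7237336/1754041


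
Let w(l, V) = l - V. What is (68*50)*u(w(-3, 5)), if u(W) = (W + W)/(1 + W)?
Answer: 54400/7 ≈ 7771.4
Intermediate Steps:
u(W) = 2*W/(1 + W) (u(W) = (2*W)/(1 + W) = 2*W/(1 + W))
(68*50)*u(w(-3, 5)) = (68*50)*(2*(-3 - 1*5)/(1 + (-3 - 1*5))) = 3400*(2*(-3 - 5)/(1 + (-3 - 5))) = 3400*(2*(-8)/(1 - 8)) = 3400*(2*(-8)/(-7)) = 3400*(2*(-8)*(-⅐)) = 3400*(16/7) = 54400/7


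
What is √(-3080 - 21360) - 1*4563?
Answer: -4563 + 2*I*√6110 ≈ -4563.0 + 156.33*I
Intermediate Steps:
√(-3080 - 21360) - 1*4563 = √(-24440) - 4563 = 2*I*√6110 - 4563 = -4563 + 2*I*√6110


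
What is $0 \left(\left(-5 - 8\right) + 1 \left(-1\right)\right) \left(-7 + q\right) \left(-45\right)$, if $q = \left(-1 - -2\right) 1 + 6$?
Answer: $0$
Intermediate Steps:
$q = 7$ ($q = \left(-1 + 2\right) 1 + 6 = 1 \cdot 1 + 6 = 1 + 6 = 7$)
$0 \left(\left(-5 - 8\right) + 1 \left(-1\right)\right) \left(-7 + q\right) \left(-45\right) = 0 \left(\left(-5 - 8\right) + 1 \left(-1\right)\right) \left(-7 + 7\right) \left(-45\right) = 0 \left(\left(-5 - 8\right) - 1\right) 0 \left(-45\right) = 0 \left(-13 - 1\right) 0 \left(-45\right) = 0 \left(\left(-14\right) 0\right) \left(-45\right) = 0 \cdot 0 \left(-45\right) = 0 \left(-45\right) = 0$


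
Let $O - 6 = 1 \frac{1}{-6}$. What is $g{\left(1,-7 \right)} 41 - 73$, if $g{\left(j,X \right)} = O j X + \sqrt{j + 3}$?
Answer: $- \frac{9991}{6} \approx -1665.2$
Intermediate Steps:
$O = \frac{35}{6}$ ($O = 6 + 1 \frac{1}{-6} = 6 + 1 \left(- \frac{1}{6}\right) = 6 - \frac{1}{6} = \frac{35}{6} \approx 5.8333$)
$g{\left(j,X \right)} = \sqrt{3 + j} + \frac{35 X j}{6}$ ($g{\left(j,X \right)} = \frac{35 j}{6} X + \sqrt{j + 3} = \frac{35 X j}{6} + \sqrt{3 + j} = \sqrt{3 + j} + \frac{35 X j}{6}$)
$g{\left(1,-7 \right)} 41 - 73 = \left(\sqrt{3 + 1} + \frac{35}{6} \left(-7\right) 1\right) 41 - 73 = \left(\sqrt{4} - \frac{245}{6}\right) 41 - 73 = \left(2 - \frac{245}{6}\right) 41 - 73 = \left(- \frac{233}{6}\right) 41 - 73 = - \frac{9553}{6} - 73 = - \frac{9991}{6}$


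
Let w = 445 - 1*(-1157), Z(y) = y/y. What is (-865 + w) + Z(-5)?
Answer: 738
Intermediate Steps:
Z(y) = 1
w = 1602 (w = 445 + 1157 = 1602)
(-865 + w) + Z(-5) = (-865 + 1602) + 1 = 737 + 1 = 738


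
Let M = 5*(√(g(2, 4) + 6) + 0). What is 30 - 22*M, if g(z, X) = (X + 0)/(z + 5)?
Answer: 30 - 110*√322/7 ≈ -251.98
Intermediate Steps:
g(z, X) = X/(5 + z)
M = 5*√322/7 (M = 5*(√(4/(5 + 2) + 6) + 0) = 5*(√(4/7 + 6) + 0) = 5*(√(46/7) + 0) = 5*(√322/7 + 0) = 5*(√322/7) = 5*√322/7 ≈ 12.817)
30 - 22*M = 30 - 110*√322/7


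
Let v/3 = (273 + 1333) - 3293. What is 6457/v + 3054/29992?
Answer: -89101025/75894756 ≈ -1.1740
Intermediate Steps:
v = -5061 (v = 3*((273 + 1333) - 3293) = 3*(1606 - 3293) = 3*(-1687) = -5061)
6457/v + 3054/29992 = 6457/(-5061) + 3054/29992 = 6457*(-1/5061) + 3054*(1/29992) = -6457/5061 + 1527/14996 = -89101025/75894756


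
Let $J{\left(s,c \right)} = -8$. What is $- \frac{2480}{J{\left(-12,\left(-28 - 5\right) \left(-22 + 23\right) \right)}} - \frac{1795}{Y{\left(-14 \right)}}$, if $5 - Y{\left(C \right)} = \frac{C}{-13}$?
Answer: $- \frac{7525}{51} \approx -147.55$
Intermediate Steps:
$Y{\left(C \right)} = 5 + \frac{C}{13}$ ($Y{\left(C \right)} = 5 - \frac{C}{-13} = 5 - C \left(- \frac{1}{13}\right) = 5 - - \frac{C}{13} = 5 + \frac{C}{13}$)
$- \frac{2480}{J{\left(-12,\left(-28 - 5\right) \left(-22 + 23\right) \right)}} - \frac{1795}{Y{\left(-14 \right)}} = - \frac{2480}{-8} - \frac{1795}{5 + \frac{1}{13} \left(-14\right)} = \left(-2480\right) \left(- \frac{1}{8}\right) - \frac{1795}{5 - \frac{14}{13}} = 310 - \frac{1795}{\frac{51}{13}} = 310 - \frac{23335}{51} = - \frac{7525}{51}$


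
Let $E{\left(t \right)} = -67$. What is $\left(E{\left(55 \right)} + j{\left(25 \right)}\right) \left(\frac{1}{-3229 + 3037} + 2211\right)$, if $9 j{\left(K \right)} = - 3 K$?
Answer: $- \frac{47969743}{288} \approx -1.6656 \cdot 10^{5}$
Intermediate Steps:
$j{\left(K \right)} = - \frac{K}{3}$ ($j{\left(K \right)} = \frac{\left(-3\right) K}{9} = - \frac{K}{3}$)
$\left(E{\left(55 \right)} + j{\left(25 \right)}\right) \left(\frac{1}{-3229 + 3037} + 2211\right) = \left(-67 - \frac{25}{3}\right) \left(\frac{1}{-3229 + 3037} + 2211\right) = \left(-67 - \frac{25}{3}\right) \left(\frac{1}{-192} + 2211\right) = - \frac{226 \left(- \frac{1}{192} + 2211\right)}{3} = \left(- \frac{226}{3}\right) \frac{424511}{192} = - \frac{47969743}{288}$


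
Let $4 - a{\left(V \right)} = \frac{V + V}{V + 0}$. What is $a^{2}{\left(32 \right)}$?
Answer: $4$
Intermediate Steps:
$a{\left(V \right)} = 2$ ($a{\left(V \right)} = 4 - \frac{V + V}{V + 0} = 4 - \frac{2 V}{V} = 4 - 2 = 2$)
$a^{2}{\left(32 \right)} = 2^{2} = 4$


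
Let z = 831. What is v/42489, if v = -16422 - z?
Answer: -1917/4721 ≈ -0.40606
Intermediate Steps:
v = -17253 (v = -16422 - 1*831 = -16422 - 831 = -17253)
v/42489 = -17253/42489 = -17253*1/42489 = -1917/4721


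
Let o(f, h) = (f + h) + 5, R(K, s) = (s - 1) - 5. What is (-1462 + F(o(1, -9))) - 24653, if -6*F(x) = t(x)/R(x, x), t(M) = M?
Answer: -470071/18 ≈ -26115.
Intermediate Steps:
R(K, s) = -6 + s (R(K, s) = (-1 + s) - 5 = -6 + s)
o(f, h) = 5 + f + h
F(x) = -x/(6*(-6 + x))
(-1462 + F(o(1, -9))) - 24653 = (-1462 - (5 + 1 - 9)/(-36 + 6*(5 + 1 - 9))) - 24653 = (-1462 - 1*(-3)/(-36 + 6*(-3))) - 24653 = (-1462 - 1*(-3)/(-36 - 18)) - 24653 = (-1462 - 1*(-3)/(-54)) - 24653 = (-1462 - 1*(-3)*(-1/54)) - 24653 = (-1462 - 1/18) - 24653 = -26317/18 - 24653 = -470071/18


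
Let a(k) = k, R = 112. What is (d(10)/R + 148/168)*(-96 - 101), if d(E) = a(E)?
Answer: -32111/168 ≈ -191.14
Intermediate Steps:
d(E) = E
(d(10)/R + 148/168)*(-96 - 101) = (10/112 + 148/168)*(-96 - 101) = (10*(1/112) + 148*(1/168))*(-197) = (5/56 + 37/42)*(-197) = (163/168)*(-197) = -32111/168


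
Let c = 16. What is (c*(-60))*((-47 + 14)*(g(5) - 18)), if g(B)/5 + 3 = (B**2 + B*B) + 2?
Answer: 7191360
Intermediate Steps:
g(B) = -5 + 10*B**2 (g(B) = -15 + 5*((B**2 + B*B) + 2) = -15 + 5*((B**2 + B**2) + 2) = -15 + 5*(2*B**2 + 2) = -15 + 5*(2 + 2*B**2) = -15 + (10 + 10*B**2) = -5 + 10*B**2)
(c*(-60))*((-47 + 14)*(g(5) - 18)) = (16*(-60))*((-47 + 14)*((-5 + 10*5**2) - 18)) = -(-31680)*((-5 + 10*25) - 18) = -(-31680)*((-5 + 250) - 18) = -(-31680)*(245 - 18) = -(-31680)*227 = -960*(-7491) = 7191360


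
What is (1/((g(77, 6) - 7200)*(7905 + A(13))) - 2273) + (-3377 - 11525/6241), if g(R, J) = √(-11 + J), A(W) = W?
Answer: -1447855049836593345/256173802500119 - I*√5/410469159590 ≈ -5651.8 - 5.4476e-12*I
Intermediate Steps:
(1/((g(77, 6) - 7200)*(7905 + A(13))) - 2273) + (-3377 - 11525/6241) = (1/((√(-11 + 6) - 7200)*(7905 + 13)) - 2273) + (-3377 - 11525/6241) = (1/((√(-5) - 7200)*7918) - 2273) + (-3377 - 11525*1/6241) = (1/((I*√5 - 7200)*7918) - 2273) + (-3377 - 11525/6241) = (1/((-7200 + I*√5)*7918) - 2273) - 21087382/6241 = (1/(-57009600 + 7918*I*√5) - 2273) - 21087382/6241 = (-2273 + 1/(-57009600 + 7918*I*√5)) - 21087382/6241 = -35273175/6241 + 1/(-57009600 + 7918*I*√5)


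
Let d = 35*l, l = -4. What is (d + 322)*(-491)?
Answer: -89362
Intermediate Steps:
d = -140 (d = 35*(-4) = -140)
(d + 322)*(-491) = (-140 + 322)*(-491) = 182*(-491) = -89362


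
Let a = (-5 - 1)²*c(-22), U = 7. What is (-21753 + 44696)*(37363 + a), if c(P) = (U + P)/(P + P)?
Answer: 9432509704/11 ≈ 8.5750e+8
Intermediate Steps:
c(P) = (7 + P)/(2*P) (c(P) = (7 + P)/(P + P) = (7 + P)/((2*P)) = (7 + P)*(1/(2*P)) = (7 + P)/(2*P))
a = 135/11 (a = (-5 - 1)²*((½)*(7 - 22)/(-22)) = (-6)²*((½)*(-1/22)*(-15)) = 36*(15/44) = 135/11 ≈ 12.273)
(-21753 + 44696)*(37363 + a) = (-21753 + 44696)*(37363 + 135/11) = 22943*(411128/11) = 9432509704/11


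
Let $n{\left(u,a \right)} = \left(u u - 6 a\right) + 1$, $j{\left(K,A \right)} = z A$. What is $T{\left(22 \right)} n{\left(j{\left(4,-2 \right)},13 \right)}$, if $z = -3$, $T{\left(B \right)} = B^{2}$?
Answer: $-19844$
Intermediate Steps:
$j{\left(K,A \right)} = - 3 A$
$n{\left(u,a \right)} = 1 + u^{2} - 6 a$ ($n{\left(u,a \right)} = \left(u^{2} - 6 a\right) + 1 = 1 + u^{2} - 6 a$)
$T{\left(22 \right)} n{\left(j{\left(4,-2 \right)},13 \right)} = 22^{2} \left(1 + \left(\left(-3\right) \left(-2\right)\right)^{2} - 78\right) = 484 \left(1 + 6^{2} - 78\right) = 484 \left(1 + 36 - 78\right) = 484 \left(-41\right) = -19844$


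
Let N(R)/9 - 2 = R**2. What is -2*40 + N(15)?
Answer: 1963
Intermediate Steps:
N(R) = 18 + 9*R**2
-2*40 + N(15) = -2*40 + (18 + 9*15**2) = -80 + (18 + 9*225) = -80 + (18 + 2025) = -80 + 2043 = 1963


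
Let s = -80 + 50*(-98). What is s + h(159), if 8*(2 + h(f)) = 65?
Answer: -39791/8 ≈ -4973.9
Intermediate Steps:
h(f) = 49/8 (h(f) = -2 + (1/8)*65 = -2 + 65/8 = 49/8)
s = -4980 (s = -80 - 4900 = -4980)
s + h(159) = -4980 + 49/8 = -39791/8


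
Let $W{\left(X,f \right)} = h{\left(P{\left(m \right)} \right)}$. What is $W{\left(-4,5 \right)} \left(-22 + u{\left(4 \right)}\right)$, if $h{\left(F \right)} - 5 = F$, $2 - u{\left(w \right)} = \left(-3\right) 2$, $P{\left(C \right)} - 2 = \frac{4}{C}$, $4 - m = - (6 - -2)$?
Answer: $- \frac{308}{3} \approx -102.67$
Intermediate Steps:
$m = 12$ ($m = 4 - - (6 - -2) = 4 - - (6 + 2) = 4 - \left(-1\right) 8 = 4 - -8 = 4 + 8 = 12$)
$P{\left(C \right)} = 2 + \frac{4}{C}$
$u{\left(w \right)} = 8$ ($u{\left(w \right)} = 2 - \left(-3\right) 2 = 2 - -6 = 2 + 6 = 8$)
$h{\left(F \right)} = 5 + F$
$W{\left(X,f \right)} = \frac{22}{3}$ ($W{\left(X,f \right)} = 5 + \left(2 + \frac{4}{12}\right) = 5 + \left(2 + 4 \cdot \frac{1}{12}\right) = 5 + \left(2 + \frac{1}{3}\right) = 5 + \frac{7}{3} = \frac{22}{3}$)
$W{\left(-4,5 \right)} \left(-22 + u{\left(4 \right)}\right) = \frac{22 \left(-22 + 8\right)}{3} = \frac{22}{3} \left(-14\right) = - \frac{308}{3}$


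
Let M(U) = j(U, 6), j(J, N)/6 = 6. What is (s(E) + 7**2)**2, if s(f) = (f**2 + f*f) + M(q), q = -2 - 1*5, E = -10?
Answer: 81225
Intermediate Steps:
j(J, N) = 36 (j(J, N) = 6*6 = 36)
q = -7 (q = -2 - 5 = -7)
M(U) = 36
s(f) = 36 + 2*f**2 (s(f) = (f**2 + f*f) + 36 = (f**2 + f**2) + 36 = 2*f**2 + 36 = 36 + 2*f**2)
(s(E) + 7**2)**2 = ((36 + 2*(-10)**2) + 7**2)**2 = ((36 + 2*100) + 49)**2 = ((36 + 200) + 49)**2 = (236 + 49)**2 = 285**2 = 81225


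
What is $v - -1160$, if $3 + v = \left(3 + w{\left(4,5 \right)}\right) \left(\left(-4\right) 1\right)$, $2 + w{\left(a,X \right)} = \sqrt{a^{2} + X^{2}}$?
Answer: $1153 - 4 \sqrt{41} \approx 1127.4$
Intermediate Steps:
$w{\left(a,X \right)} = -2 + \sqrt{X^{2} + a^{2}}$ ($w{\left(a,X \right)} = -2 + \sqrt{a^{2} + X^{2}} = -2 + \sqrt{X^{2} + a^{2}}$)
$v = -7 - 4 \sqrt{41}$ ($v = -3 + \left(3 - \left(2 - \sqrt{5^{2} + 4^{2}}\right)\right) \left(\left(-4\right) 1\right) = -3 + \left(3 - \left(2 - \sqrt{25 + 16}\right)\right) \left(-4\right) = -3 + \left(3 - \left(2 - \sqrt{41}\right)\right) \left(-4\right) = -3 + \left(1 + \sqrt{41}\right) \left(-4\right) = -3 - \left(4 + 4 \sqrt{41}\right) = -7 - 4 \sqrt{41} \approx -32.612$)
$v - -1160 = \left(-7 - 4 \sqrt{41}\right) - -1160 = \left(-7 - 4 \sqrt{41}\right) + 1160 = 1153 - 4 \sqrt{41}$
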